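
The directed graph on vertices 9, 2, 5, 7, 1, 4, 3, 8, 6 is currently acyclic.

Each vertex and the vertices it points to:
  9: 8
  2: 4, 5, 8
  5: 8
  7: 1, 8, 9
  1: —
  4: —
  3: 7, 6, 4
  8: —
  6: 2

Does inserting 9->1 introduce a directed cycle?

No

Adding 9→1 creates a cycle iff 1 can already reach 9.
Explore from 1: no path reaches 9. The graph stays acyclic.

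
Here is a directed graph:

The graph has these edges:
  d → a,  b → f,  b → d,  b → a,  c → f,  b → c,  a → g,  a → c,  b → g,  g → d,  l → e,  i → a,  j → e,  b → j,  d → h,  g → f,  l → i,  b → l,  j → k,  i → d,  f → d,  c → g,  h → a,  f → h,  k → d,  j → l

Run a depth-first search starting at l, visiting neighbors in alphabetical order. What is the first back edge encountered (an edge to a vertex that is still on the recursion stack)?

d->a

DFS from l (visiting neighbors in alphabetical order); mark gray on enter, black on exit:
l gray
  e gray
  e black
  i gray
    a gray
      c gray
        f gray
          d gray
            d→a: a is gray → back edge
First back edge: d → a.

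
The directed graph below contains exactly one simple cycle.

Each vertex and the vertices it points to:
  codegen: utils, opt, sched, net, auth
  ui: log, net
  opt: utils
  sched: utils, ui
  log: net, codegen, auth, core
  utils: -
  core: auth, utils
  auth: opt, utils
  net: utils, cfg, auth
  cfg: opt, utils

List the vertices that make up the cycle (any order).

ui, log, sched, codegen

DFS with gray/black marking from ui:
ui gray
  log gray
    net gray
      utils gray
      utils black
      cfg gray
        opt gray
          opt→utils: utils black — skip
        opt black
        cfg→utils: utils black — skip
      cfg black
      auth gray
        auth→opt: opt black — skip
        auth→utils: utils black — skip
      auth black
    net black
    codegen gray
      codegen→utils: utils black — skip
      codegen→opt: opt black — skip
      sched gray
        sched→utils: utils black — skip
        sched→ui: ui is gray → back edge
Back edge closes the cycle ui → log → codegen → sched → ui; its vertices are {ui, log, sched, codegen}.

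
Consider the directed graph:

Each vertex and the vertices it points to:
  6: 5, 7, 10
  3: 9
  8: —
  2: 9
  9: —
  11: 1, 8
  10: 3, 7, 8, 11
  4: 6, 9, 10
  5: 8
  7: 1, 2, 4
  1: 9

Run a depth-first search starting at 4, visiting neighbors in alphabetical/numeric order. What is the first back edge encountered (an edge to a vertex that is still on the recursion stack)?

DFS from 4 (visiting neighbors in alphabetical/numeric order); mark gray on enter, black on exit:
4 gray
  6 gray
    5 gray
      8 gray
      8 black
    5 black
    7 gray
      1 gray
        9 gray
        9 black
      1 black
      2 gray
        2→9: 9 black — skip
      2 black
      7→4: 4 is gray → back edge
First back edge: 7 → 4.

7->4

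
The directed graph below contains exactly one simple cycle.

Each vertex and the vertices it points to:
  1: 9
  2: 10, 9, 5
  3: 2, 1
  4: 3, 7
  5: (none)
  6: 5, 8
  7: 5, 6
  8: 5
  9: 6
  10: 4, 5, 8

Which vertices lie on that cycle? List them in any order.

2, 3, 4, 10

DFS with gray/black marking from 4:
4 gray
  3 gray
    2 gray
      10 gray
        10→4: 4 is gray → back edge
Back edge closes the cycle 4 → 3 → 2 → 10 → 4; its vertices are {2, 3, 4, 10}.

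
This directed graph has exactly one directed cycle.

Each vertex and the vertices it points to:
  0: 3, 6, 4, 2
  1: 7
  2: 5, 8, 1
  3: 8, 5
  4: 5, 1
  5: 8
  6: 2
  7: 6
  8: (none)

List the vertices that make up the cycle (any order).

DFS with gray/black marking from 2:
2 gray
  5 gray
    8 gray
    8 black
  5 black
  2→8: 8 black — skip
  1 gray
    7 gray
      6 gray
        6→2: 2 is gray → back edge
Back edge closes the cycle 2 → 1 → 7 → 6 → 2; its vertices are {1, 2, 6, 7}.

1, 2, 6, 7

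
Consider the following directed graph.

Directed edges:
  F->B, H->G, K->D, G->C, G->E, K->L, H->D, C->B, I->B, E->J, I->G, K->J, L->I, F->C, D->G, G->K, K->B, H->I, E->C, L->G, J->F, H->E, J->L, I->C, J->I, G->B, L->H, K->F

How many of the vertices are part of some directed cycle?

8

A vertex is on a directed cycle iff it belongs to a strongly connected component of size ≥ 2 (or has a self-loop).
The vertices on cycles are {D, E, G, H, I, J, K, L} — 8 in total.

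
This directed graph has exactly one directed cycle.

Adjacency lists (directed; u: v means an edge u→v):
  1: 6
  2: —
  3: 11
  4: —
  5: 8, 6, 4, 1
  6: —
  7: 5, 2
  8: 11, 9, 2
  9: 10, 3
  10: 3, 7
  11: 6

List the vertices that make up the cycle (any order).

5, 7, 8, 9, 10

DFS with gray/black marking from 7:
7 gray
  5 gray
    8 gray
      11 gray
        6 gray
        6 black
      11 black
      9 gray
        10 gray
          3 gray
            3→11: 11 black — skip
          3 black
          10→7: 7 is gray → back edge
Back edge closes the cycle 7 → 5 → 8 → 9 → 10 → 7; its vertices are {5, 7, 8, 9, 10}.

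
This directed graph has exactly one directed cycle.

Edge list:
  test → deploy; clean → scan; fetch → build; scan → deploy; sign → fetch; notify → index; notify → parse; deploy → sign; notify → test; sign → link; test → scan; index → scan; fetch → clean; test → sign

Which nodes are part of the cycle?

DFS with gray/black marking from sign:
sign gray
  fetch gray
    clean gray
      scan gray
        deploy gray
          deploy→sign: sign is gray → back edge
Back edge closes the cycle sign → fetch → clean → scan → deploy → sign; its vertices are {scan, sign, clean, fetch, deploy}.

scan, sign, clean, fetch, deploy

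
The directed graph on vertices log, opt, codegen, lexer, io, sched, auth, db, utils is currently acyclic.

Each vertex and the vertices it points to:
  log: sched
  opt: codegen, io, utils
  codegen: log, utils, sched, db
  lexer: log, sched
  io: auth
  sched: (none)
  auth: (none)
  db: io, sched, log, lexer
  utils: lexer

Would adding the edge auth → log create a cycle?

No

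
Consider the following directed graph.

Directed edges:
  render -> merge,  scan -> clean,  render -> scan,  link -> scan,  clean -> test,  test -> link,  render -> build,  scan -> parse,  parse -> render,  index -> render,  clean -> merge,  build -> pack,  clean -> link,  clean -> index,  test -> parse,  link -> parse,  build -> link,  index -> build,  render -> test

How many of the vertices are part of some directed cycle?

A vertex is on a directed cycle iff it belongs to a strongly connected component of size ≥ 2 (or has a self-loop).
The vertices on cycles are {link, scan, test, build, clean, index, parse, render} — 8 in total.

8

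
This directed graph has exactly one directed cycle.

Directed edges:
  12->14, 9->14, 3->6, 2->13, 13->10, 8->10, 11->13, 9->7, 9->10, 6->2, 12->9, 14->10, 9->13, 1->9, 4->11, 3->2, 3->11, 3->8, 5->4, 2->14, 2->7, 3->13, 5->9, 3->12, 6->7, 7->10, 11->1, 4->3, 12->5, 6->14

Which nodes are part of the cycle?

3, 4, 5, 12

DFS with gray/black marking from 5:
5 gray
  9 gray
    13 gray
      10 gray
      10 black
    13 black
    9→10: 10 black — skip
    7 gray
      7→10: 10 black — skip
    7 black
    14 gray
      14→10: 10 black — skip
    14 black
  9 black
  4 gray
    3 gray
      8 gray
        8→10: 10 black — skip
      8 black
      11 gray
        11→13: 13 black — skip
        1 gray
          1→9: 9 black — skip
        1 black
      11 black
      12 gray
        12→9: 9 black — skip
        12→5: 5 is gray → back edge
Back edge closes the cycle 5 → 4 → 3 → 12 → 5; its vertices are {3, 4, 5, 12}.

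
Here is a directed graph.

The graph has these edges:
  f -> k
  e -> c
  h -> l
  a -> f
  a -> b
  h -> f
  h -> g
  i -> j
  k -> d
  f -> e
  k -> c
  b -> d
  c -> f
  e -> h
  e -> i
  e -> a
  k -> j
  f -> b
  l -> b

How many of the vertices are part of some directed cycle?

6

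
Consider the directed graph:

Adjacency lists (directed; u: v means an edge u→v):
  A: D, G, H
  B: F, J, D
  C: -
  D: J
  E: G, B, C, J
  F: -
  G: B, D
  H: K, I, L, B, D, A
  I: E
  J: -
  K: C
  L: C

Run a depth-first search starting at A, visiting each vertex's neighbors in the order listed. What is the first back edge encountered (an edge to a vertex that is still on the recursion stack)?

H->A

DFS from A (visiting each vertex's neighbors in the order listed); mark gray on enter, black on exit:
A gray
  D gray
    J gray
    J black
  D black
  G gray
    B gray
      F gray
      F black
      B→J: J black — skip
      B→D: D black — skip
    B black
    G→D: D black — skip
  G black
  H gray
    K gray
      C gray
      C black
    K black
    I gray
      E gray
        E→G: G black — skip
        E→B: B black — skip
        E→C: C black — skip
        E→J: J black — skip
      E black
    I black
    L gray
      L→C: C black — skip
    L black
    H→B: B black — skip
    H→D: D black — skip
    H→A: A is gray → back edge
First back edge: H → A.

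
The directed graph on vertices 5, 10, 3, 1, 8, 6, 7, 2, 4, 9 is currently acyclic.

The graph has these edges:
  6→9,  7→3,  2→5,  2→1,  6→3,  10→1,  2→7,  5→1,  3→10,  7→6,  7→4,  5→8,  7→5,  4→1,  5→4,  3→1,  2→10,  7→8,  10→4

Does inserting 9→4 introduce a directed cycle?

No

Adding 9→4 creates a cycle iff 4 can already reach 9.
Explore from 4: no path reaches 9. The graph stays acyclic.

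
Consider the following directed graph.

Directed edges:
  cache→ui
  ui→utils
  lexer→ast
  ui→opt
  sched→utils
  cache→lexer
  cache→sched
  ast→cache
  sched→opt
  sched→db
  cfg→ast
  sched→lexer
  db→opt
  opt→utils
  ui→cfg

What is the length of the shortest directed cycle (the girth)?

For each vertex v, BFS finds the shortest path from v back to v.
The shortest such closed walk is cache → lexer → ast → cache, length 3.

3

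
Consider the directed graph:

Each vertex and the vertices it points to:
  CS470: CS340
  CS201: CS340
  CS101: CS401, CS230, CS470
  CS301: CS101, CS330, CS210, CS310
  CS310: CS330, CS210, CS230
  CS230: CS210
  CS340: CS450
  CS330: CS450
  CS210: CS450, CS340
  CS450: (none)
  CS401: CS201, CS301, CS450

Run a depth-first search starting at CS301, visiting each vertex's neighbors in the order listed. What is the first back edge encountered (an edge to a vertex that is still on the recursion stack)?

DFS from CS301 (visiting each vertex's neighbors in the order listed); mark gray on enter, black on exit:
CS301 gray
  CS101 gray
    CS401 gray
      CS201 gray
        CS340 gray
          CS450 gray
          CS450 black
        CS340 black
      CS201 black
      CS401→CS301: CS301 is gray → back edge
First back edge: CS401 → CS301.

CS401→CS301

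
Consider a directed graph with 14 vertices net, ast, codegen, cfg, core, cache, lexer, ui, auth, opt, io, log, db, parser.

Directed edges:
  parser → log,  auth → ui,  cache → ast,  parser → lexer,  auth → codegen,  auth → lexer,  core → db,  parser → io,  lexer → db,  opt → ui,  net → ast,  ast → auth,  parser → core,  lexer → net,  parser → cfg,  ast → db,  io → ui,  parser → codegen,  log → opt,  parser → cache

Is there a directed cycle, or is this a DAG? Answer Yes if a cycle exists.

DFS with white/gray/black marking, starting from lexer:
lexer gray
  net gray
    ast gray
      db gray
      db black
      auth gray
        auth→lexer: lexer is gray → back edge
Back edge found, so a cycle exists: lexer → net → ast → auth → lexer.

Yes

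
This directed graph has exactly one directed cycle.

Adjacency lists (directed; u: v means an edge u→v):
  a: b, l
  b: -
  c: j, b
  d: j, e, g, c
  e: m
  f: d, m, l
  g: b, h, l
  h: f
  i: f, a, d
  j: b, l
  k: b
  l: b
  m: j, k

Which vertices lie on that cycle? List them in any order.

d, f, g, h

DFS with gray/black marking from d:
d gray
  j gray
    b gray
    b black
    l gray
      l→b: b black — skip
    l black
  j black
  e gray
    m gray
      m→j: j black — skip
      k gray
        k→b: b black — skip
      k black
    m black
  e black
  g gray
    g→b: b black — skip
    h gray
      f gray
        f→d: d is gray → back edge
Back edge closes the cycle d → g → h → f → d; its vertices are {d, f, g, h}.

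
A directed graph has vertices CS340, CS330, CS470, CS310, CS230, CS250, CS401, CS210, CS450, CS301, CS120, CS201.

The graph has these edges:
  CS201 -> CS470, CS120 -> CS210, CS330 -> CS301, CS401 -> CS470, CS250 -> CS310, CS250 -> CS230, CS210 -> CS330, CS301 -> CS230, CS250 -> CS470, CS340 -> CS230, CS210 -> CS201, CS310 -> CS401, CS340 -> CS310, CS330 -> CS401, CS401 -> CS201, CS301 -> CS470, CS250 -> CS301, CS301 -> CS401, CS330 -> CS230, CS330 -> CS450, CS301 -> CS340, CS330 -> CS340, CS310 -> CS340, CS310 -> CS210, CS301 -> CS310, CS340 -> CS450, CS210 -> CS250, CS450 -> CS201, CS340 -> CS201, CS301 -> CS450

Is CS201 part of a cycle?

No

CS201 lies on a cycle iff there is a path from CS201 back to itself.
Exploring from CS201, it never reaches itself; equivalently, its strongly connected component is a singleton.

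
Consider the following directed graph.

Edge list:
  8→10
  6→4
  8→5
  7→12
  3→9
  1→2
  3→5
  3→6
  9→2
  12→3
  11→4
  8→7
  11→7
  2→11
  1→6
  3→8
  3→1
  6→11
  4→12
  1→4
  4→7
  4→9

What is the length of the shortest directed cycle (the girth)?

4

For each vertex v, BFS finds the shortest path from v back to v.
The shortest such closed walk is 3 → 6 → 4 → 12 → 3, length 4.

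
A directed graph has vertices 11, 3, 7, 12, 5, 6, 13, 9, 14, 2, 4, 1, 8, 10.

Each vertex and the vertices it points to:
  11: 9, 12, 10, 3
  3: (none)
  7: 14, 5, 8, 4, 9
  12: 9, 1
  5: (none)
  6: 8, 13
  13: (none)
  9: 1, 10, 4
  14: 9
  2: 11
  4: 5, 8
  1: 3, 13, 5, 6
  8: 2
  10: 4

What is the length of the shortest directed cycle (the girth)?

For each vertex v, BFS finds the shortest path from v back to v.
The shortest such closed walk is 8 → 2 → 11 → 9 → 4 → 8, length 5.

5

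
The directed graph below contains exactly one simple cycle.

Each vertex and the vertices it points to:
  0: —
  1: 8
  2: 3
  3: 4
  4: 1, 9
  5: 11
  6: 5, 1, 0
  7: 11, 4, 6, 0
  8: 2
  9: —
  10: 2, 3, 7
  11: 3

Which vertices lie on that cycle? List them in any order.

1, 2, 3, 4, 8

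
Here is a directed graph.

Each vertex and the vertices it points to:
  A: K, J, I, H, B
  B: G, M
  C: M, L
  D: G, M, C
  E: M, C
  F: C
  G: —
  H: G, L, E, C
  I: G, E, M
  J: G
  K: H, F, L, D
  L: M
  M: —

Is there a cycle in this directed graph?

DFS with white/gray/black marking, starting from I:
I gray
  G gray
  G black
  E gray
    M gray
    M black
    C gray
      C→M: M black — skip
      L gray
        L→M: M black — skip
      L black
    C black
  E black
  I→M: M black — skip
I black
A gray
  K gray
    H gray
      H→G: G black — skip
      H→L: L black — skip
      H→E: E black — skip
      H→C: C black — skip
    H black
    F gray
      F→C: C black — skip
    F black
    K→L: L black — skip
    D gray
      D→G: G black — skip
      D→M: M black — skip
      D→C: C black — skip
    D black
  K black
  J gray
    J→G: G black — skip
  J black
  A→I: I black — skip
  A→H: H black — skip
  B gray
    B→G: G black — skip
    B→M: M black — skip
  B black
A black
Every edge goes to a white or black vertex — no back edge, so the graph is acyclic.

No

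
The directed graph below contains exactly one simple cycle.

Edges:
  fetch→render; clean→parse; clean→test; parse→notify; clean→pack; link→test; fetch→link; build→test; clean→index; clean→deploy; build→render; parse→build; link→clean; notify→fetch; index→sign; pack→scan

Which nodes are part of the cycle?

link, clean, fetch, parse, notify

DFS with gray/black marking from clean:
clean gray
  deploy gray
  deploy black
  test gray
  test black
  parse gray
    notify gray
      fetch gray
        link gray
          link→test: test black — skip
          link→clean: clean is gray → back edge
Back edge closes the cycle clean → parse → notify → fetch → link → clean; its vertices are {link, clean, fetch, parse, notify}.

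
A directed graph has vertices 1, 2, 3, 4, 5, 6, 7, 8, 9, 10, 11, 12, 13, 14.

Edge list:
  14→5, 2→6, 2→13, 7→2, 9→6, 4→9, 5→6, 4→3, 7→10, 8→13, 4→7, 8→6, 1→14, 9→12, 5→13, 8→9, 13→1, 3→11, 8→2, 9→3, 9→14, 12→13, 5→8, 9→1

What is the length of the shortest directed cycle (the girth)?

4

For each vertex v, BFS finds the shortest path from v back to v.
The shortest such closed walk is 9 → 14 → 5 → 8 → 9, length 4.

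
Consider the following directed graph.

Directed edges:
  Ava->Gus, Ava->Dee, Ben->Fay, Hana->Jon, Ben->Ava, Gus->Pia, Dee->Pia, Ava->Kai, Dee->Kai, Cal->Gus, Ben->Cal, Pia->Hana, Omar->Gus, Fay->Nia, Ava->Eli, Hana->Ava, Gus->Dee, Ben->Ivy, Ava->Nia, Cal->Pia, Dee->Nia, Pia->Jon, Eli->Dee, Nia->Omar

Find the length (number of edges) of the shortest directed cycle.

4

For each vertex v, BFS finds the shortest path from v back to v.
The shortest such closed walk is Ava → Dee → Pia → Hana → Ava, length 4.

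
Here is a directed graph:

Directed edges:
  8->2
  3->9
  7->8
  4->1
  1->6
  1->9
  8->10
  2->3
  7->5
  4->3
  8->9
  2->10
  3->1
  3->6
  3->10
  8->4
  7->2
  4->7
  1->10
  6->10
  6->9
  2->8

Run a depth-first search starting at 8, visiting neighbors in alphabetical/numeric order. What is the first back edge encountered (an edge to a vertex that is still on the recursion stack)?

2→8

DFS from 8 (visiting neighbors in alphabetical/numeric order); mark gray on enter, black on exit:
8 gray
  2 gray
    3 gray
      1 gray
        6 gray
          9 gray
          9 black
          10 gray
          10 black
        6 black
        1→9: 9 black — skip
        1→10: 10 black — skip
      1 black
      3→6: 6 black — skip
      3→9: 9 black — skip
      3→10: 10 black — skip
    3 black
    2→8: 8 is gray → back edge
First back edge: 2 → 8.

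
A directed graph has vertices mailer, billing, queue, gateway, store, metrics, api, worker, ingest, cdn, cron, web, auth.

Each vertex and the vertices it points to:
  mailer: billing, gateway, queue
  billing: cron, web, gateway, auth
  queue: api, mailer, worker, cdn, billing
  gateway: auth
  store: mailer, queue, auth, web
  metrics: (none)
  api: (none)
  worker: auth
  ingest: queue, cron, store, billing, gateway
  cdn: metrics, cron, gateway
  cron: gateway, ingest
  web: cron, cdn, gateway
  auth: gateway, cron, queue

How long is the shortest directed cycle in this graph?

For each vertex v, BFS finds the shortest path from v back to v.
The shortest such closed walk is ingest → cron → ingest, length 2.

2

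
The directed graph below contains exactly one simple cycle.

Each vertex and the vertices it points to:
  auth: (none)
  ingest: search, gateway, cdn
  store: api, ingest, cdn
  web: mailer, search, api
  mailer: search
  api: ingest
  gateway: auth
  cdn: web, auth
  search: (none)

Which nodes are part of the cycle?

DFS with gray/black marking from ingest:
ingest gray
  search gray
  search black
  gateway gray
    auth gray
    auth black
  gateway black
  cdn gray
    web gray
      mailer gray
        mailer→search: search black — skip
      mailer black
      web→search: search black — skip
      api gray
        api→ingest: ingest is gray → back edge
Back edge closes the cycle ingest → cdn → web → api → ingest; its vertices are {api, cdn, web, ingest}.

api, cdn, web, ingest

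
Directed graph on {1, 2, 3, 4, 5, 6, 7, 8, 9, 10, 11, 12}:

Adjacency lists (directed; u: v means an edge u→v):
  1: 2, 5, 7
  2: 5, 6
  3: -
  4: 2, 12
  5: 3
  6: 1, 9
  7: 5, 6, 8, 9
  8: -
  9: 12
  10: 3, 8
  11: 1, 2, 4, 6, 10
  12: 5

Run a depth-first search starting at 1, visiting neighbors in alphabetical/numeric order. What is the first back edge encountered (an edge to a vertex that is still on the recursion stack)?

6->1

DFS from 1 (visiting neighbors in alphabetical/numeric order); mark gray on enter, black on exit:
1 gray
  2 gray
    5 gray
      3 gray
      3 black
    5 black
    6 gray
      6→1: 1 is gray → back edge
First back edge: 6 → 1.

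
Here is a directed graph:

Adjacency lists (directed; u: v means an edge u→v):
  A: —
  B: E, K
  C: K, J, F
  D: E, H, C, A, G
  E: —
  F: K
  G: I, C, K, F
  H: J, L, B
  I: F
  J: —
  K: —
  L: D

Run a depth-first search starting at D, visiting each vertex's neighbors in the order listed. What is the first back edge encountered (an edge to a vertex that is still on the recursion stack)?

DFS from D (visiting each vertex's neighbors in the order listed); mark gray on enter, black on exit:
D gray
  E gray
  E black
  H gray
    J gray
    J black
    L gray
      L→D: D is gray → back edge
First back edge: L → D.

L->D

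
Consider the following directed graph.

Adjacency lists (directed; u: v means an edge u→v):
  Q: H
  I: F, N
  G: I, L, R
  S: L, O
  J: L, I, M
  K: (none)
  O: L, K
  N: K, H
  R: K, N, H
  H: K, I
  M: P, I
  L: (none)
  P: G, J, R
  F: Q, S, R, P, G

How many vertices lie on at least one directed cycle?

10

A vertex is on a directed cycle iff it belongs to a strongly connected component of size ≥ 2 (or has a self-loop).
The vertices on cycles are {F, G, H, I, J, M, N, P, Q, R} — 10 in total.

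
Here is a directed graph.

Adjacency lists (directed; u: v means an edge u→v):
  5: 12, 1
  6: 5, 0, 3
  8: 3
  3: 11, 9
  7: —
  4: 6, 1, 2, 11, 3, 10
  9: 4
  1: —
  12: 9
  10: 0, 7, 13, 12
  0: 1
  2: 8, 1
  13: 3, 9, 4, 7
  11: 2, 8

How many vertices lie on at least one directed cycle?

11

A vertex is on a directed cycle iff it belongs to a strongly connected component of size ≥ 2 (or has a self-loop).
The vertices on cycles are {2, 3, 4, 5, 6, 8, 9, 10, 11, 12, 13} — 11 in total.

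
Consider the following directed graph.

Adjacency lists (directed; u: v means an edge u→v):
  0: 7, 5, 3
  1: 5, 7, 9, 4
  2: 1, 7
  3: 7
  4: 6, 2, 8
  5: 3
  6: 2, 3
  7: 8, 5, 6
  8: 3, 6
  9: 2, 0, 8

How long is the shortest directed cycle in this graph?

3

For each vertex v, BFS finds the shortest path from v back to v.
The shortest such closed walk is 1 → 4 → 2 → 1, length 3.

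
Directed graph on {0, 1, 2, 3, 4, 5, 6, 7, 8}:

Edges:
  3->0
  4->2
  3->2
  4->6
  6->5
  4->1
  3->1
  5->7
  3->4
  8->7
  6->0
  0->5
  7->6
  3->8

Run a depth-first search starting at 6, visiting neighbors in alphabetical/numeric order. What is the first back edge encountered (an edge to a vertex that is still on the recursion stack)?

DFS from 6 (visiting neighbors in alphabetical/numeric order); mark gray on enter, black on exit:
6 gray
  0 gray
    5 gray
      7 gray
        7→6: 6 is gray → back edge
First back edge: 7 → 6.

7→6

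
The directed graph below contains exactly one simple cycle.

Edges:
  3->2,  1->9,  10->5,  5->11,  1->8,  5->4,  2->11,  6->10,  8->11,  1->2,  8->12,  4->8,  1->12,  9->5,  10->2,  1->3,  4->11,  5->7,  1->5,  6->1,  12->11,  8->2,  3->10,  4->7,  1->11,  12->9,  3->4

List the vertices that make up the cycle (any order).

DFS with gray/black marking from 8:
8 gray
  11 gray
  11 black
  12 gray
    12→11: 11 black — skip
    9 gray
      5 gray
        5→11: 11 black — skip
        7 gray
        7 black
        4 gray
          4→8: 8 is gray → back edge
Back edge closes the cycle 8 → 12 → 9 → 5 → 4 → 8; its vertices are {4, 5, 8, 9, 12}.

4, 5, 8, 9, 12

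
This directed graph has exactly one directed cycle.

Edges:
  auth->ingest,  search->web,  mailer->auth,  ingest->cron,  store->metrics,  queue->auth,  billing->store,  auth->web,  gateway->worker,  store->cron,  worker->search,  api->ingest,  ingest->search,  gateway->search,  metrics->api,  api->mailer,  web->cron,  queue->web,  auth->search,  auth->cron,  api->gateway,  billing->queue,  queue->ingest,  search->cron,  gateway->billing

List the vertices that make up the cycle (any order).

api, store, billing, gateway, metrics

DFS with gray/black marking from metrics:
metrics gray
  api gray
    ingest gray
      cron gray
      cron black
      search gray
        web gray
          web→cron: cron black — skip
        web black
        search→cron: cron black — skip
      search black
    ingest black
    gateway gray
      billing gray
        store gray
          store→metrics: metrics is gray → back edge
Back edge closes the cycle metrics → api → gateway → billing → store → metrics; its vertices are {api, store, billing, gateway, metrics}.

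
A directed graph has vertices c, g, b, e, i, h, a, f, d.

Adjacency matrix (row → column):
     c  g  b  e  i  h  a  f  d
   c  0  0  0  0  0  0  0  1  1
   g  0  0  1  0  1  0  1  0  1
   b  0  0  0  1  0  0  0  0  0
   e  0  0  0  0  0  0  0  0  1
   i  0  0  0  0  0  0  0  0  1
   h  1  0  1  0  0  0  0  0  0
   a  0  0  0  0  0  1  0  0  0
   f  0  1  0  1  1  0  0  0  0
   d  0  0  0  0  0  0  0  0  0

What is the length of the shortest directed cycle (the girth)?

5

For each vertex v, BFS finds the shortest path from v back to v.
The shortest such closed walk is g → a → h → c → f → g, length 5.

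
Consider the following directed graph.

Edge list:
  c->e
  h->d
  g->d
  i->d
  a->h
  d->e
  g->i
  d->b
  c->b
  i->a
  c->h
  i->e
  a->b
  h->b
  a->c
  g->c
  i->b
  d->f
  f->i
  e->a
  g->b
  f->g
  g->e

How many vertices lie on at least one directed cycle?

8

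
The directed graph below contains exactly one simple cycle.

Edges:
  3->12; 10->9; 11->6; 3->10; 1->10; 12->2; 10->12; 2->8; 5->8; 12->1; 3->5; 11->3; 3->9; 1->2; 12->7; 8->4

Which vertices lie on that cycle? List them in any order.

1, 10, 12

DFS with gray/black marking from 12:
12 gray
  1 gray
    10 gray
      9 gray
      9 black
      10→12: 12 is gray → back edge
Back edge closes the cycle 12 → 1 → 10 → 12; its vertices are {1, 10, 12}.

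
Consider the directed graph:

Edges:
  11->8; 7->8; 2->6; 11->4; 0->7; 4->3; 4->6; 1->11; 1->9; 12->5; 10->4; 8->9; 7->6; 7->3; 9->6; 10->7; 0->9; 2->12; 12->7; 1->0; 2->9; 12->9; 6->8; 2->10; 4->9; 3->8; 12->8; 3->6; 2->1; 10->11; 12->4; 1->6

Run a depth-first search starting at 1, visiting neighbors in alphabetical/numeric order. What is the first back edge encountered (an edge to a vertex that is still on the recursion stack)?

DFS from 1 (visiting neighbors in alphabetical/numeric order); mark gray on enter, black on exit:
1 gray
  0 gray
    7 gray
      3 gray
        6 gray
          8 gray
            9 gray
              9→6: 6 is gray → back edge
First back edge: 9 → 6.

9->6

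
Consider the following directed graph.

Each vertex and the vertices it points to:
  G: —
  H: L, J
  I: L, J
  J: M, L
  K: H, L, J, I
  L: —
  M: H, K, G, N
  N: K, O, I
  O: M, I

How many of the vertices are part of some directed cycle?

A vertex is on a directed cycle iff it belongs to a strongly connected component of size ≥ 2 (or has a self-loop).
The vertices on cycles are {H, I, J, K, M, N, O} — 7 in total.

7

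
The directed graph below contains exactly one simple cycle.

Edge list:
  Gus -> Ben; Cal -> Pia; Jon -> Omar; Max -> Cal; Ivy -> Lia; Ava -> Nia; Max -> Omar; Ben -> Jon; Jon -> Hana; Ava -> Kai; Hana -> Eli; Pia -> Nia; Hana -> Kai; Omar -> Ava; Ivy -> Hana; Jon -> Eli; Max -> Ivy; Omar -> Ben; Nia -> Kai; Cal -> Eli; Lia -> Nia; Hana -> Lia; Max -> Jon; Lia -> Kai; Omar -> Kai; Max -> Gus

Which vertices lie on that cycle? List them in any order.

Ben, Jon, Omar

DFS with gray/black marking from Omar:
Omar gray
  Kai gray
  Kai black
  Ava gray
    Ava→Kai: Kai black — skip
    Nia gray
      Nia→Kai: Kai black — skip
    Nia black
  Ava black
  Ben gray
    Jon gray
      Hana gray
        Eli gray
        Eli black
        Lia gray
          Lia→Nia: Nia black — skip
          Lia→Kai: Kai black — skip
        Lia black
        Hana→Kai: Kai black — skip
      Hana black
      Jon→Eli: Eli black — skip
      Jon→Omar: Omar is gray → back edge
Back edge closes the cycle Omar → Ben → Jon → Omar; its vertices are {Ben, Jon, Omar}.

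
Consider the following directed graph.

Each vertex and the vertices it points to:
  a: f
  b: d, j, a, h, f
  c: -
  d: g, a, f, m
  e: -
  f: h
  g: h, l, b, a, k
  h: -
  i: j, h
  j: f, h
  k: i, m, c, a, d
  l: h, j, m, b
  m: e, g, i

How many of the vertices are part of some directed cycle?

6

A vertex is on a directed cycle iff it belongs to a strongly connected component of size ≥ 2 (or has a self-loop).
The vertices on cycles are {b, d, g, k, l, m} — 6 in total.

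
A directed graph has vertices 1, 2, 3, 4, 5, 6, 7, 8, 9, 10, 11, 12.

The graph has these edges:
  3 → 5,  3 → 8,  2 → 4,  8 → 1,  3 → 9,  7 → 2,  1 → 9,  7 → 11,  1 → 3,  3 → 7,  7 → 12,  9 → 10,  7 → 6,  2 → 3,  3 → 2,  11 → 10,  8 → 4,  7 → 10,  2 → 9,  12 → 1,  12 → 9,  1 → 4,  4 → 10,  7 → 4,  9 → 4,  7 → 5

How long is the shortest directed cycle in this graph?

2

For each vertex v, BFS finds the shortest path from v back to v.
The shortest such closed walk is 3 → 2 → 3, length 2.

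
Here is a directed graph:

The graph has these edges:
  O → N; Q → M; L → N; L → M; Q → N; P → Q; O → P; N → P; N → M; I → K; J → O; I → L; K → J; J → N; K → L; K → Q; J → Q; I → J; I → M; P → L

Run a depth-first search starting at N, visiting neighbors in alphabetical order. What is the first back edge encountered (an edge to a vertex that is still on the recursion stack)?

DFS from N (visiting neighbors in alphabetical order); mark gray on enter, black on exit:
N gray
  M gray
  M black
  P gray
    L gray
      L→M: M black — skip
      L→N: N is gray → back edge
First back edge: L → N.

L->N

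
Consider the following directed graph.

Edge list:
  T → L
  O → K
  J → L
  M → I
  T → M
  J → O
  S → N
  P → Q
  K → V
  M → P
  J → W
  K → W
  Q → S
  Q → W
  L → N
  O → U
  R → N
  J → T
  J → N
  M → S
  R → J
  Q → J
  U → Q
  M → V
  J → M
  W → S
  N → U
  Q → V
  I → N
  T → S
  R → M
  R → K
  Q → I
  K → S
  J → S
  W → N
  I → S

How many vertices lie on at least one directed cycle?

A vertex is on a directed cycle iff it belongs to a strongly connected component of size ≥ 2 (or has a self-loop).
The vertices on cycles are {I, J, K, L, M, N, O, P, Q, S, T, U, W} — 13 in total.

13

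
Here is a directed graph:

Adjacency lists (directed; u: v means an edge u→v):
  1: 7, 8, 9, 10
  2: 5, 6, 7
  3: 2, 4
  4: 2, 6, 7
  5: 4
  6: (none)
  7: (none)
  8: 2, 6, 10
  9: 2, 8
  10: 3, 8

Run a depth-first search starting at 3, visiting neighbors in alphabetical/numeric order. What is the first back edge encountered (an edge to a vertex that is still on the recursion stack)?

DFS from 3 (visiting neighbors in alphabetical/numeric order); mark gray on enter, black on exit:
3 gray
  2 gray
    5 gray
      4 gray
        4→2: 2 is gray → back edge
First back edge: 4 → 2.

4→2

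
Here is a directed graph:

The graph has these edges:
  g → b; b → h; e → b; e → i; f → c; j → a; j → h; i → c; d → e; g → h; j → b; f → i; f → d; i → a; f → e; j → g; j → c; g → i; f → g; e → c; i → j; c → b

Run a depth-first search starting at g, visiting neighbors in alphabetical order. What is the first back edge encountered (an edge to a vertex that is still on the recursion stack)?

j→g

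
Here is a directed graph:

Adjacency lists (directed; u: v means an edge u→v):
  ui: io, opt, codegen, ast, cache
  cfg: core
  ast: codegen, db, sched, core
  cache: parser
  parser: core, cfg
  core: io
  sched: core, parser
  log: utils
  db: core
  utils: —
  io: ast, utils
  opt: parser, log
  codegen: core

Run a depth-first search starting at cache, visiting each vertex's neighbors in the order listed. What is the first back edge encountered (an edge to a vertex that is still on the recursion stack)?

codegen→core

DFS from cache (visiting each vertex's neighbors in the order listed); mark gray on enter, black on exit:
cache gray
  parser gray
    core gray
      io gray
        ast gray
          codegen gray
            codegen→core: core is gray → back edge
First back edge: codegen → core.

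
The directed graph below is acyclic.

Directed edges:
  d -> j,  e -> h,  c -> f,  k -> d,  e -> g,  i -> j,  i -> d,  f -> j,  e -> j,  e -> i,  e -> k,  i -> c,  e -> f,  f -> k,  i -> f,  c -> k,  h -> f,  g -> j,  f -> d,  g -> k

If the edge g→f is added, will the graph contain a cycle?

No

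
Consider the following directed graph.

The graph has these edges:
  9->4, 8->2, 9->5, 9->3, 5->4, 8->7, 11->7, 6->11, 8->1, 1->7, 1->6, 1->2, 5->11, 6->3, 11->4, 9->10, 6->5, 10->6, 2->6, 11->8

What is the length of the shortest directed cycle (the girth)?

For each vertex v, BFS finds the shortest path from v back to v.
The shortest such closed walk is 11 → 8 → 1 → 6 → 11, length 4.

4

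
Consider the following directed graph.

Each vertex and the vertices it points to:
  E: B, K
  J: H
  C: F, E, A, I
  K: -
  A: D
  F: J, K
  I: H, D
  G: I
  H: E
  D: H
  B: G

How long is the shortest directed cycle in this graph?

For each vertex v, BFS finds the shortest path from v back to v.
The shortest such closed walk is E → B → G → I → H → E, length 5.

5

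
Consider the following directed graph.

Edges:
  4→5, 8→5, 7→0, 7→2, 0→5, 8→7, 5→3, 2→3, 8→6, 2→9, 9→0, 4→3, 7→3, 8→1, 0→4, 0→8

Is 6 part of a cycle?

6 lies on a cycle iff there is a path from 6 back to itself.
Exploring from 6, it never reaches itself; equivalently, its strongly connected component is a singleton.

No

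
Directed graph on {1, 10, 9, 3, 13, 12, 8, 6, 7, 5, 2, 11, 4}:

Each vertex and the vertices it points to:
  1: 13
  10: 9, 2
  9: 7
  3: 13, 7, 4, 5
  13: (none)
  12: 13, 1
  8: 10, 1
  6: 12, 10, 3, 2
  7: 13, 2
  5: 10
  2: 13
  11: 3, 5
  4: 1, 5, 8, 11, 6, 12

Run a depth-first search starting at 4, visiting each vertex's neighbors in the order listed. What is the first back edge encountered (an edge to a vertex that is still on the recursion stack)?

DFS from 4 (visiting each vertex's neighbors in the order listed); mark gray on enter, black on exit:
4 gray
  1 gray
    13 gray
    13 black
  1 black
  5 gray
    10 gray
      9 gray
        7 gray
          7→13: 13 black — skip
          2 gray
            2→13: 13 black — skip
          2 black
        7 black
      9 black
      10→2: 2 black — skip
    10 black
  5 black
  8 gray
    8→10: 10 black — skip
    8→1: 1 black — skip
  8 black
  11 gray
    3 gray
      3→13: 13 black — skip
      3→7: 7 black — skip
      3→4: 4 is gray → back edge
First back edge: 3 → 4.

3→4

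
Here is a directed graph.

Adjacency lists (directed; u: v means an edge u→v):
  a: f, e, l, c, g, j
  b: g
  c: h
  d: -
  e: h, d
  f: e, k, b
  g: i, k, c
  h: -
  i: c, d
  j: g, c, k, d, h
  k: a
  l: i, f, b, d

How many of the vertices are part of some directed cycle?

7

A vertex is on a directed cycle iff it belongs to a strongly connected component of size ≥ 2 (or has a self-loop).
The vertices on cycles are {a, b, f, g, j, k, l} — 7 in total.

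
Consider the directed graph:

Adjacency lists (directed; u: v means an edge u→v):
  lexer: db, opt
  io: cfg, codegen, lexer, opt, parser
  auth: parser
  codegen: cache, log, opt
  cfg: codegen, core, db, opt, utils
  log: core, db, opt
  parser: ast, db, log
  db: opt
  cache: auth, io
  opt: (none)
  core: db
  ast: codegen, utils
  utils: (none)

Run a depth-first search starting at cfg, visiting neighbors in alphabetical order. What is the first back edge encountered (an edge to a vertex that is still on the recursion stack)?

ast->codegen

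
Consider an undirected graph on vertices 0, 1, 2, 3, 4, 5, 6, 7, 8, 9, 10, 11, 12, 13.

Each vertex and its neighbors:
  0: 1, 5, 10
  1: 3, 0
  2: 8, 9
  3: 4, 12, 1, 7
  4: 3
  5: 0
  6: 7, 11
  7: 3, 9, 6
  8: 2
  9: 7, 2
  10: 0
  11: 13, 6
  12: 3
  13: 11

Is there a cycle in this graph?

No

DFS, tracking each vertex's parent; an edge to a visited non-parent vertex closes a cycle.
Start from 0:
visit 0 (parent –)
  visit 1 (parent 0)
    visit 3 (parent 1)
      visit 4 (parent 3)
        4–3: parent, skip
      visit 12 (parent 3)
        12–3: parent, skip
      3–1: parent, skip
      visit 7 (parent 3)
        7–3: parent, skip
        visit 9 (parent 7)
          9–7: parent, skip
          visit 2 (parent 9)
            visit 8 (parent 2)
              8–2: parent, skip
            2–9: parent, skip
        visit 6 (parent 7)
          6–7: parent, skip
          visit 11 (parent 6)
            visit 13 (parent 11)
              13–11: parent, skip
            11–6: parent, skip
    1–0: parent, skip
  visit 5 (parent 0)
    5–0: parent, skip
  visit 10 (parent 0)
    10–0: parent, skip
No non-parent visited neighbor found — the graph is a forest.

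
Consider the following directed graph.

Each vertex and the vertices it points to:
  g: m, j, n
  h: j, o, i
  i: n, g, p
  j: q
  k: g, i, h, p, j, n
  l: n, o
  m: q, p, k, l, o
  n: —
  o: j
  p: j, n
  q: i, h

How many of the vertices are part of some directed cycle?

A vertex is on a directed cycle iff it belongs to a strongly connected component of size ≥ 2 (or has a self-loop).
The vertices on cycles are {g, h, i, j, k, l, m, o, p, q} — 10 in total.

10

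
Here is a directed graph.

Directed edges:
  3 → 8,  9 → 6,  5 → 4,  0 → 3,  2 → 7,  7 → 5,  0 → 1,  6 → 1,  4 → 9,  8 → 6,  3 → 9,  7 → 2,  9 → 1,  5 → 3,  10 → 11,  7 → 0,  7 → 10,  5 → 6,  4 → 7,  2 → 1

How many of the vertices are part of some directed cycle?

4

A vertex is on a directed cycle iff it belongs to a strongly connected component of size ≥ 2 (or has a self-loop).
The vertices on cycles are {2, 4, 5, 7} — 4 in total.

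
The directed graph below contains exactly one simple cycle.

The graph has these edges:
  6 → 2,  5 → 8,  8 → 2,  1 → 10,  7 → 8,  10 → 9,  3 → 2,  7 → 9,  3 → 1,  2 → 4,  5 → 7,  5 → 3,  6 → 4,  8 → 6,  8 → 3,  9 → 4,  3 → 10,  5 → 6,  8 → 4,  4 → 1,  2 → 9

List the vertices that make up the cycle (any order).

DFS with gray/black marking from 10:
10 gray
  9 gray
    4 gray
      1 gray
        1→10: 10 is gray → back edge
Back edge closes the cycle 10 → 9 → 4 → 1 → 10; its vertices are {1, 4, 9, 10}.

1, 4, 9, 10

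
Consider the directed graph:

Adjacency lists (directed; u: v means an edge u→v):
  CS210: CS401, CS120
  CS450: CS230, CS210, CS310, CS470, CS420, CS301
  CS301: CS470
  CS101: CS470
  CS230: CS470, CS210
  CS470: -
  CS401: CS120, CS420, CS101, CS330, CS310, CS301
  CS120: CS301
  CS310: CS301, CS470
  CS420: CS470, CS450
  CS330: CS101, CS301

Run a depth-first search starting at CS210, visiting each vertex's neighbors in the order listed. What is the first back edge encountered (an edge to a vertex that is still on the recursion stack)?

DFS from CS210 (visiting each vertex's neighbors in the order listed); mark gray on enter, black on exit:
CS210 gray
  CS401 gray
    CS120 gray
      CS301 gray
        CS470 gray
        CS470 black
      CS301 black
    CS120 black
    CS420 gray
      CS420→CS470: CS470 black — skip
      CS450 gray
        CS230 gray
          CS230→CS470: CS470 black — skip
          CS230→CS210: CS210 is gray → back edge
First back edge: CS230 → CS210.

CS230→CS210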